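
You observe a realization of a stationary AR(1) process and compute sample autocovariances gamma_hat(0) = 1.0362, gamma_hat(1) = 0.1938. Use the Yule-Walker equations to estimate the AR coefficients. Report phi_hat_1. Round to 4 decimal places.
\hat\phi_{1} = 0.1870

The Yule-Walker equations for an AR(p) process read, in matrix form,
  Gamma_p phi = r_p,   with   (Gamma_p)_{ij} = gamma(|i - j|),
                       (r_p)_i = gamma(i),   i,j = 1..p.
Substitute the sample gammas (Toeplitz matrix and right-hand side of size 1):
  Gamma_p = [[1.0362]]
  r_p     = [0.1938]
With p = 1 this is the single equation gamma(0) phi_1 = gamma(1):
  phi_hat_1 = gamma(1) / gamma(0) = 0.1938 / 1.0362 = 0.1870.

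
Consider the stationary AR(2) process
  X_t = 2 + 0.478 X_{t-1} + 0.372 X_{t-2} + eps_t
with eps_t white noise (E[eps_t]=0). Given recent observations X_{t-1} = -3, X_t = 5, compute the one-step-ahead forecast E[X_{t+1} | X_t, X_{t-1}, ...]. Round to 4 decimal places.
E[X_{t+1} \mid \mathcal F_t] = 3.2740

For an AR(p) model X_t = c + sum_i phi_i X_{t-i} + eps_t, the
one-step-ahead conditional mean is
  E[X_{t+1} | X_t, ...] = c + sum_i phi_i X_{t+1-i}.
Substitute known values:
  E[X_{t+1} | ...] = 2 + (0.478) * (5) + (0.372) * (-3)
                   = 3.2740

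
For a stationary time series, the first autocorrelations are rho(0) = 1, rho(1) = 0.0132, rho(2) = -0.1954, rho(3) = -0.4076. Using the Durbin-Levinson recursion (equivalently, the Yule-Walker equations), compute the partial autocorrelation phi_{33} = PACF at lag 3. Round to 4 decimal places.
\phi_{33} = -0.4180

The PACF at lag k is phi_{kk}, the last component of the solution
to the Yule-Walker system G_k phi = r_k where
  (G_k)_{ij} = rho(|i - j|), (r_k)_i = rho(i), i,j = 1..k.
Equivalently, Durbin-Levinson gives phi_{kk} iteratively:
  phi_{11} = rho(1)
  phi_{kk} = [rho(k) - sum_{j=1..k-1} phi_{k-1,j} rho(k-j)]
            / [1 - sum_{j=1..k-1} phi_{k-1,j} rho(j)],
  phi_{k,j} = phi_{k-1,j} - phi_{kk} phi_{k-1,k-j},  j = 1..k-1.
Step k = 1:
  phi_11 = rho(1) = 0.0132.
Step k = 2:
  phi_22 = [rho(2) - phi_11 rho(1)] / [1 - phi_11 rho(1)] = [-0.1954 - (0.0132)(0.0132)] / [1 - (0.0132)(0.0132)]
         = -0.19557424 / 0.99982576 = -0.195608.
  Update: phi_21 = phi_11 - phi_22 phi_11 = 0.0132 - (-0.195608)(0.0132) = 0.015782.
Step k = 3:
  phi_33 = [rho(3) - phi_21 rho(2) - phi_22 rho(1)] / [1 - phi_21 rho(1) - phi_22 rho(2)]
    numerator   = -0.4076 - (0.015782)(-0.1954) - (-0.195608)(0.0132) = -0.40193416
    denominator = 1 - (0.015782)(0.0132) - (-0.195608)(-0.1954) = 0.96156981
  phi_33 = -0.40193416 / 0.96156981 = -0.418.
Therefore phi_{33} = -0.4180.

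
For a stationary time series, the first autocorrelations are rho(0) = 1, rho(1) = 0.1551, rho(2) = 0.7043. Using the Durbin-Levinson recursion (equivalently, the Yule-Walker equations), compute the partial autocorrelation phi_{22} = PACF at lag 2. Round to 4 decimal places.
\phi_{22} = 0.6970

The PACF at lag k is phi_{kk}, the last component of the solution
to the Yule-Walker system G_k phi = r_k where
  (G_k)_{ij} = rho(|i - j|), (r_k)_i = rho(i), i,j = 1..k.
Equivalently, Durbin-Levinson gives phi_{kk} iteratively:
  phi_{11} = rho(1)
  phi_{kk} = [rho(k) - sum_{j=1..k-1} phi_{k-1,j} rho(k-j)]
            / [1 - sum_{j=1..k-1} phi_{k-1,j} rho(j)],
  phi_{k,j} = phi_{k-1,j} - phi_{kk} phi_{k-1,k-j},  j = 1..k-1.
Step k = 1:
  phi_11 = rho(1) = 0.1551.
Step k = 2:
  phi_22 = [rho(2) - phi_11 rho(1)] / [1 - phi_11 rho(1)] = [0.7043 - (0.1551)(0.1551)] / [1 - (0.1551)(0.1551)]
         = 0.68024399 / 0.97594399 = 0.697.
Therefore phi_{22} = 0.6970.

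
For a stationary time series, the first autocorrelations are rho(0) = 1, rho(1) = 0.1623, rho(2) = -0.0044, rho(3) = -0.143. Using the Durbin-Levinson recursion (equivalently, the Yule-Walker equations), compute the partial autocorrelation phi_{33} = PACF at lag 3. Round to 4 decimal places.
\phi_{33} = -0.1410

The PACF at lag k is phi_{kk}, the last component of the solution
to the Yule-Walker system G_k phi = r_k where
  (G_k)_{ij} = rho(|i - j|), (r_k)_i = rho(i), i,j = 1..k.
Equivalently, Durbin-Levinson gives phi_{kk} iteratively:
  phi_{11} = rho(1)
  phi_{kk} = [rho(k) - sum_{j=1..k-1} phi_{k-1,j} rho(k-j)]
            / [1 - sum_{j=1..k-1} phi_{k-1,j} rho(j)],
  phi_{k,j} = phi_{k-1,j} - phi_{kk} phi_{k-1,k-j},  j = 1..k-1.
Step k = 1:
  phi_11 = rho(1) = 0.1623.
Step k = 2:
  phi_22 = [rho(2) - phi_11 rho(1)] / [1 - phi_11 rho(1)] = [-0.0044 - (0.1623)(0.1623)] / [1 - (0.1623)(0.1623)]
         = -0.03074129 / 0.97365871 = -0.031573.
  Update: phi_21 = phi_11 - phi_22 phi_11 = 0.1623 - (-0.031573)(0.1623) = 0.167424.
Step k = 3:
  phi_33 = [rho(3) - phi_21 rho(2) - phi_22 rho(1)] / [1 - phi_21 rho(1) - phi_22 rho(2)]
    numerator   = -0.143 - (0.167424)(-0.0044) - (-0.031573)(0.1623) = -0.13713904
    denominator = 1 - (0.167424)(0.1623) - (-0.031573)(-0.0044) = 0.97268812
  phi_33 = -0.13713904 / 0.97268812 = -0.141.
Therefore phi_{33} = -0.1410.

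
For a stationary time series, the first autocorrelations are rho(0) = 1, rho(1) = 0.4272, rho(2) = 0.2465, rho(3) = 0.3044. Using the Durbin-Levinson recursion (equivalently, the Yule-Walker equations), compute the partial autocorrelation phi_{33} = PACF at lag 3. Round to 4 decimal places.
\phi_{33} = 0.2140

The PACF at lag k is phi_{kk}, the last component of the solution
to the Yule-Walker system G_k phi = r_k where
  (G_k)_{ij} = rho(|i - j|), (r_k)_i = rho(i), i,j = 1..k.
Equivalently, Durbin-Levinson gives phi_{kk} iteratively:
  phi_{11} = rho(1)
  phi_{kk} = [rho(k) - sum_{j=1..k-1} phi_{k-1,j} rho(k-j)]
            / [1 - sum_{j=1..k-1} phi_{k-1,j} rho(j)],
  phi_{k,j} = phi_{k-1,j} - phi_{kk} phi_{k-1,k-j},  j = 1..k-1.
Step k = 1:
  phi_11 = rho(1) = 0.4272.
Step k = 2:
  phi_22 = [rho(2) - phi_11 rho(1)] / [1 - phi_11 rho(1)] = [0.2465 - (0.4272)(0.4272)] / [1 - (0.4272)(0.4272)]
         = 0.06400016 / 0.81750016 = 0.078288.
  Update: phi_21 = phi_11 - phi_22 phi_11 = 0.4272 - (0.078288)(0.4272) = 0.393756.
Step k = 3:
  phi_33 = [rho(3) - phi_21 rho(2) - phi_22 rho(1)] / [1 - phi_21 rho(1) - phi_22 rho(2)]
    numerator   = 0.3044 - (0.393756)(0.2465) - (0.078288)(0.4272) = 0.17389478
    denominator = 1 - (0.393756)(0.4272) - (0.078288)(0.2465) = 0.81248974
  phi_33 = 0.17389478 / 0.81248974 = 0.214.
Therefore phi_{33} = 0.2140.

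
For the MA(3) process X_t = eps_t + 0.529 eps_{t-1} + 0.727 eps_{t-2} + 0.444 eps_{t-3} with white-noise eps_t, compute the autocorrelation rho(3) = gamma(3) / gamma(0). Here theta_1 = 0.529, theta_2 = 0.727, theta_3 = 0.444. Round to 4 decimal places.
\rho(3) = 0.2214

For an MA(q) process with theta_0 = 1, the autocovariance is
  gamma(k) = sigma^2 * sum_{i=0..q-k} theta_i * theta_{i+k},
and rho(k) = gamma(k) / gamma(0). Sigma^2 cancels.
  numerator   = (1)*(0.444) = 0.444.
  denominator = (1)^2 + (0.529)^2 + (0.727)^2 + (0.444)^2 = 2.005506.
  rho(3) = 0.444 / 2.005506 = 0.2214.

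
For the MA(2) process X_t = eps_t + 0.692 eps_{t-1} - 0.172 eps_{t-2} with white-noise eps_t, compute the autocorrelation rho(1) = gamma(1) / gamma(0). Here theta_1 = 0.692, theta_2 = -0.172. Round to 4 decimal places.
\rho(1) = 0.3798

For an MA(q) process with theta_0 = 1, the autocovariance is
  gamma(k) = sigma^2 * sum_{i=0..q-k} theta_i * theta_{i+k},
and rho(k) = gamma(k) / gamma(0). Sigma^2 cancels.
  numerator   = (1)*(0.692) + (0.692)*(-0.172) = 0.572976.
  denominator = (1)^2 + (0.692)^2 + (-0.172)^2 = 1.508448.
  rho(1) = 0.572976 / 1.508448 = 0.3798.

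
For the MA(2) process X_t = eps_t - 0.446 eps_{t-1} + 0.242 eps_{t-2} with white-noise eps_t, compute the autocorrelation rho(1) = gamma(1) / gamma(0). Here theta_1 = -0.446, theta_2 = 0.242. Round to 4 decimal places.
\rho(1) = -0.4405

For an MA(q) process with theta_0 = 1, the autocovariance is
  gamma(k) = sigma^2 * sum_{i=0..q-k} theta_i * theta_{i+k},
and rho(k) = gamma(k) / gamma(0). Sigma^2 cancels.
  numerator   = (1)*(-0.446) + (-0.446)*(0.242) = -0.553932.
  denominator = (1)^2 + (-0.446)^2 + (0.242)^2 = 1.25748.
  rho(1) = -0.553932 / 1.25748 = -0.4405.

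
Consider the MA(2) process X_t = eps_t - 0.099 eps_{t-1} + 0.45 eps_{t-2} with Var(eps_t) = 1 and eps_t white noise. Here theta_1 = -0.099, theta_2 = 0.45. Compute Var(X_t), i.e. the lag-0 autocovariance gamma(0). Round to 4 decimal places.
\gamma(0) = 1.2123

For an MA(q) process X_t = eps_t + sum_i theta_i eps_{t-i} with
Var(eps_t) = sigma^2, the variance is
  gamma(0) = sigma^2 * (1 + sum_i theta_i^2).
  sum_i theta_i^2 = (-0.099)^2 + (0.45)^2 = 0.009801 + 0.2025 = 0.212301.
  gamma(0) = 1 * (1 + 0.212301) = 1 * 1.212301 = 1.212301, which rounds to 1.2123.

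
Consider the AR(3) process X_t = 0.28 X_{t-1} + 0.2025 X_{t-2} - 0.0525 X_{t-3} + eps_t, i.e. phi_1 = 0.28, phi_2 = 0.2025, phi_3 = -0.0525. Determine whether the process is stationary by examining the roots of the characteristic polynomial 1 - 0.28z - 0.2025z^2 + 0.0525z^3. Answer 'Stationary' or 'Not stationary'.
\text{Stationary}

The AR(p) characteristic polynomial is P(z) = 1 - 0.28z - 0.2025z^2 + 0.0525z^3.
Stationarity requires all roots to lie outside the unit circle, i.e. |z| > 1 for every root.
Degree 3: look for a simple real root z0 first, then factor out (1 - z/z0) and solve the remaining quadratic.
Testing z0 = 4: P(4) = 1 + (-0.28)(4) + (-0.2025)(4)^2 + (0.0525)(4)^3
  = 1 + (-1.12) + (-3.24) + (3.36) = 0.  So z_0 = 4 is a root, |z_0| = 4.
Divide out the factor (1 - 0.25 z) = (1 - z/z0) (since 1/z0 = 0.25):
  P(z) = (1 - 0.25 z)(1 + (-0.03) z + (-0.21) z^2)
  [check: z-coef -0.03 - (0.25) = -0.28; z^2-coef -0.21 - (0.25)(-0.03) = -0.2025; z^3-coef -(0.25)(-0.21) = 0.0525.]
Remaining roots from the quadratic factor 1 + (-0.03) z + (-0.21) z^2:
  Set 1 + (-0.03) z + (-0.21) z^2 = 0, i.e. a z^2 + b z + c = 0 with a = -0.21, b = -0.03, c = 1.
  Discriminant D = b^2 - 4ac = (-0.03)^2 - 4*(-0.21)*1 = 0.0009 - (-0.84) = 0.8409.
  D >= 0, so the roots are real: z = (-b +/- sqrt(D)) / (2a) = (0.03 +/- 0.917006) / (-0.42).
    z_1 = (0.03 + 0.917006) / (-0.42) = -2.2548,   |z_1| = 2.2548.
    z_2 = (0.03 - 0.917006) / (-0.42) = 2.1119,   |z_2| = 2.1119.
Moduli of all roots: 4.0000, 2.2548, 2.1119.
All moduli strictly greater than 1? Yes.
Verdict: Stationary.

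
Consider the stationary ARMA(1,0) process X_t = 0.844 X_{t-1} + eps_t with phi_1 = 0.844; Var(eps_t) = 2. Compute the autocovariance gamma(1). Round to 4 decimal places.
\gamma(1) = 5.8680

Multiply the model equation by X_{t-k} and take expectations. With theta_0 = psi_0 = 1 and psi_j the MA(infinity) weights, this gives
  gamma(k) - sum_i phi_i gamma(k-i) = c_k,
  c_k = sigma^2 * sum_{j=k..q} theta_j psi_{j-k}   (c_k = 0 for k > q),
using gamma(-m) = gamma(m).
Pure AR (q = 0): c_0 = sigma^2 = 2, c_k = 0 for k >= 1.
Equations for k = 0 and k = 1 (AR order 1):
  gamma(0) = phi_1 gamma(1) + c_0
  gamma(1) = phi_1 gamma(0) + c_1
Substituting the second into the first: gamma(0) (1 - phi_1^2) = c_0 + phi_1 c_1, so
  gamma(0) = c_0 / (1 - phi_1^2) = 2 / (1 - (0.844)^2) = 2 / 0.287664 = 6.952556.
  gamma(1) = phi_1 gamma(0) = (0.844)(6.952556) = 5.867957.
Therefore gamma(1) = 5.8680 (to 4 decimal places).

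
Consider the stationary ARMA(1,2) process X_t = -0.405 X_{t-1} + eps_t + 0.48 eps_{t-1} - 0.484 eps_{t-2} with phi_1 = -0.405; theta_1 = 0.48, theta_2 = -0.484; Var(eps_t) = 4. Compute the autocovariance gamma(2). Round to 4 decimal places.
\gamma(2) = -1.7874

Multiply the model equation by X_{t-k} and take expectations. With theta_0 = psi_0 = 1 and psi_j the MA(infinity) weights, this gives
  gamma(k) - sum_i phi_i gamma(k-i) = c_k,
  c_k = sigma^2 * sum_{j=k..q} theta_j psi_{j-k}   (c_k = 0 for k > q),
using gamma(-m) = gamma(m).
psi-weights needed (psi_j = theta_j + sum_i phi_i psi_{j-i}):
  psi_1 = theta_1 + phi_1 = 0.48 + (-0.405) = 0.075
  psi_2 = theta_2 + phi_1 psi_1 = -0.484 + (-0.405)(0.075) = -0.514375
Right-hand sides:
  c_0 = sigma^2 (1 + theta_1 psi_1 + theta_2 psi_2) = 4 * (1 + (0.48)(0.075) + (-0.484)(-0.514375)) = 4 * 1.284957 = 5.13983
  c_1 = sigma^2 (theta_1 + theta_2 psi_1) = 4 * (0.48 + (-0.484)(0.075)) = 1.7748
  c_2 = sigma^2 theta_2 = 4 * (-0.484) = -1.936
Equations for k = 0 and k = 1 (AR order 1):
  gamma(0) = phi_1 gamma(1) + c_0
  gamma(1) = phi_1 gamma(0) + c_1
Substituting the second into the first: gamma(0) (1 - phi_1^2) = c_0 + phi_1 c_1, so
  gamma(0) = (c_0 + phi_1 c_1) / (1 - phi_1^2) = (5.13983 + (-0.405)(1.7748)) / (1 - (-0.405)^2) = 4.421036 / 0.835975 = 5.288479.
  gamma(1) = phi_1 gamma(0) + c_1 = (-0.405)(5.288479) + (1.7748) = -0.367034.
For k = 2: gamma(2) = phi_1 gamma(1) + c_2
  = (-0.405)(-0.367034) + (-1.936) = -1.787351.
Therefore gamma(2) = -1.7874 (to 4 decimal places).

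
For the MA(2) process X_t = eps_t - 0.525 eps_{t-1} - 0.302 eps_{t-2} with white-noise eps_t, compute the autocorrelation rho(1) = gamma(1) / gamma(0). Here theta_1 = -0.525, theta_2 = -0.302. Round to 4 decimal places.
\rho(1) = -0.2681

For an MA(q) process with theta_0 = 1, the autocovariance is
  gamma(k) = sigma^2 * sum_{i=0..q-k} theta_i * theta_{i+k},
and rho(k) = gamma(k) / gamma(0). Sigma^2 cancels.
  numerator   = (1)*(-0.525) + (-0.525)*(-0.302) = -0.36645.
  denominator = (1)^2 + (-0.525)^2 + (-0.302)^2 = 1.366829.
  rho(1) = -0.36645 / 1.366829 = -0.2681.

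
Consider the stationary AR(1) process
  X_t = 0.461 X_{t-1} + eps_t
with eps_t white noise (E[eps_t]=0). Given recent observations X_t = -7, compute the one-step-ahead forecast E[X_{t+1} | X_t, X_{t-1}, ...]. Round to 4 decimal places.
E[X_{t+1} \mid \mathcal F_t] = -3.2270

For an AR(p) model X_t = c + sum_i phi_i X_{t-i} + eps_t, the
one-step-ahead conditional mean is
  E[X_{t+1} | X_t, ...] = c + sum_i phi_i X_{t+1-i}.
Substitute known values:
  E[X_{t+1} | ...] = (0.461) * (-7)
                   = -3.2270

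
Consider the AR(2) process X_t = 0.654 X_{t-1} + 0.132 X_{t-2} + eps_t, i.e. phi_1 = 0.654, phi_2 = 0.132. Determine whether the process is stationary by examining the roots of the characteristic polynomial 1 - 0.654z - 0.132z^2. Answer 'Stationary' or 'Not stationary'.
\text{Stationary}

The AR(p) characteristic polynomial is P(z) = 1 - 0.654z - 0.132z^2.
Stationarity requires all roots to lie outside the unit circle, i.e. |z| > 1 for every root.
Set 1 + (-0.654) z + (-0.132) z^2 = 0, i.e. a z^2 + b z + c = 0 with a = -0.132, b = -0.654, c = 1.
Discriminant D = b^2 - 4ac = (-0.654)^2 - 4*(-0.132)*1 = 0.427716 - (-0.528) = 0.955716.
D >= 0, so the roots are real: z = (-b +/- sqrt(D)) / (2a) = (0.654 +/- 0.977607) / (-0.264).
  z_1 = (0.654 + 0.977607) / (-0.264) = -6.1803,   |z_1| = 6.1803.
  z_2 = (0.654 - 0.977607) / (-0.264) = 1.2258,   |z_2| = 1.2258.
Moduli of all roots: 6.1803, 1.2258.
All moduli strictly greater than 1? Yes.
Verdict: Stationary.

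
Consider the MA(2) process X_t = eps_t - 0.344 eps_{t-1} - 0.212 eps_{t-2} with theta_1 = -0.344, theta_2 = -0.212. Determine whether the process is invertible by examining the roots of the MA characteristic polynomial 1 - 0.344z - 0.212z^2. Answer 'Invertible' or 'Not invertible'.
\text{Invertible}

The MA(q) characteristic polynomial is P(z) = 1 - 0.344z - 0.212z^2.
Invertibility requires all roots to lie outside the unit circle, i.e. |z| > 1 for every root.
Set 1 + (-0.344) z + (-0.212) z^2 = 0, i.e. a z^2 + b z + c = 0 with a = -0.212, b = -0.344, c = 1.
Discriminant D = b^2 - 4ac = (-0.344)^2 - 4*(-0.212)*1 = 0.118336 - (-0.848) = 0.966336.
D >= 0, so the roots are real: z = (-b +/- sqrt(D)) / (2a) = (0.344 +/- 0.983024) / (-0.424).
  z_1 = (0.344 + 0.983024) / (-0.424) = -3.1298,   |z_1| = 3.1298.
  z_2 = (0.344 - 0.983024) / (-0.424) = 1.5071,   |z_2| = 1.5071.
Moduli of all roots: 3.1298, 1.5071.
All moduli strictly greater than 1? Yes.
Verdict: Invertible.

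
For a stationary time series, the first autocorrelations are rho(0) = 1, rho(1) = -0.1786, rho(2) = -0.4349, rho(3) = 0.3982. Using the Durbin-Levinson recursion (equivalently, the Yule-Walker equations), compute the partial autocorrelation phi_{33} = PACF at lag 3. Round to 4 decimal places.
\phi_{33} = 0.2651

The PACF at lag k is phi_{kk}, the last component of the solution
to the Yule-Walker system G_k phi = r_k where
  (G_k)_{ij} = rho(|i - j|), (r_k)_i = rho(i), i,j = 1..k.
Equivalently, Durbin-Levinson gives phi_{kk} iteratively:
  phi_{11} = rho(1)
  phi_{kk} = [rho(k) - sum_{j=1..k-1} phi_{k-1,j} rho(k-j)]
            / [1 - sum_{j=1..k-1} phi_{k-1,j} rho(j)],
  phi_{k,j} = phi_{k-1,j} - phi_{kk} phi_{k-1,k-j},  j = 1..k-1.
Step k = 1:
  phi_11 = rho(1) = -0.1786.
Step k = 2:
  phi_22 = [rho(2) - phi_11 rho(1)] / [1 - phi_11 rho(1)] = [-0.4349 - (-0.1786)(-0.1786)] / [1 - (-0.1786)(-0.1786)]
         = -0.46679796 / 0.96810204 = -0.482178.
  Update: phi_21 = phi_11 - phi_22 phi_11 = -0.1786 - (-0.482178)(-0.1786) = -0.264717.
Step k = 3:
  phi_33 = [rho(3) - phi_21 rho(2) - phi_22 rho(1)] / [1 - phi_21 rho(1) - phi_22 rho(2)]
    numerator   = 0.3982 - (-0.264717)(-0.4349) - (-0.482178)(-0.1786) = 0.19695747
    denominator = 1 - (-0.264717)(-0.1786) - (-0.482178)(-0.4349) = 0.74302211
  phi_33 = 0.19695747 / 0.74302211 = 0.2651.
Therefore phi_{33} = 0.2651.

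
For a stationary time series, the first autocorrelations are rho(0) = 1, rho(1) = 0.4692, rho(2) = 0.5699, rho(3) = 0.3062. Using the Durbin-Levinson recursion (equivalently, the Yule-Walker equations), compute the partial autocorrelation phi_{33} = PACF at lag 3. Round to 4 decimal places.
\phi_{33} = -0.0830

The PACF at lag k is phi_{kk}, the last component of the solution
to the Yule-Walker system G_k phi = r_k where
  (G_k)_{ij} = rho(|i - j|), (r_k)_i = rho(i), i,j = 1..k.
Equivalently, Durbin-Levinson gives phi_{kk} iteratively:
  phi_{11} = rho(1)
  phi_{kk} = [rho(k) - sum_{j=1..k-1} phi_{k-1,j} rho(k-j)]
            / [1 - sum_{j=1..k-1} phi_{k-1,j} rho(j)],
  phi_{k,j} = phi_{k-1,j} - phi_{kk} phi_{k-1,k-j},  j = 1..k-1.
Step k = 1:
  phi_11 = rho(1) = 0.4692.
Step k = 2:
  phi_22 = [rho(2) - phi_11 rho(1)] / [1 - phi_11 rho(1)] = [0.5699 - (0.4692)(0.4692)] / [1 - (0.4692)(0.4692)]
         = 0.34975136 / 0.77985136 = 0.448485.
  Update: phi_21 = phi_11 - phi_22 phi_11 = 0.4692 - (0.448485)(0.4692) = 0.258771.
Step k = 3:
  phi_33 = [rho(3) - phi_21 rho(2) - phi_22 rho(1)] / [1 - phi_21 rho(1) - phi_22 rho(2)]
    numerator   = 0.3062 - (0.258771)(0.5699) - (0.448485)(0.4692) = -0.05170259
    denominator = 1 - (0.258771)(0.4692) - (0.448485)(0.5699) = 0.62299325
  phi_33 = -0.05170259 / 0.62299325 = -0.083.
Therefore phi_{33} = -0.0830.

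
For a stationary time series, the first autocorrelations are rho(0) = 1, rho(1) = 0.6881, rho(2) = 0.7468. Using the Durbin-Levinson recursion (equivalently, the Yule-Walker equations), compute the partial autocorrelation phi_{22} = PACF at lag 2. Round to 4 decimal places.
\phi_{22} = 0.5191

The PACF at lag k is phi_{kk}, the last component of the solution
to the Yule-Walker system G_k phi = r_k where
  (G_k)_{ij} = rho(|i - j|), (r_k)_i = rho(i), i,j = 1..k.
Equivalently, Durbin-Levinson gives phi_{kk} iteratively:
  phi_{11} = rho(1)
  phi_{kk} = [rho(k) - sum_{j=1..k-1} phi_{k-1,j} rho(k-j)]
            / [1 - sum_{j=1..k-1} phi_{k-1,j} rho(j)],
  phi_{k,j} = phi_{k-1,j} - phi_{kk} phi_{k-1,k-j},  j = 1..k-1.
Step k = 1:
  phi_11 = rho(1) = 0.6881.
Step k = 2:
  phi_22 = [rho(2) - phi_11 rho(1)] / [1 - phi_11 rho(1)] = [0.7468 - (0.6881)(0.6881)] / [1 - (0.6881)(0.6881)]
         = 0.27331839 / 0.52651839 = 0.5191.
Therefore phi_{22} = 0.5191.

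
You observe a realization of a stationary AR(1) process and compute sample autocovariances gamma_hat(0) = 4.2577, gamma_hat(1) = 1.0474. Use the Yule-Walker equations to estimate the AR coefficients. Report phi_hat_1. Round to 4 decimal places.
\hat\phi_{1} = 0.2460

The Yule-Walker equations for an AR(p) process read, in matrix form,
  Gamma_p phi = r_p,   with   (Gamma_p)_{ij} = gamma(|i - j|),
                       (r_p)_i = gamma(i),   i,j = 1..p.
Substitute the sample gammas (Toeplitz matrix and right-hand side of size 1):
  Gamma_p = [[4.2577]]
  r_p     = [1.0474]
With p = 1 this is the single equation gamma(0) phi_1 = gamma(1):
  phi_hat_1 = gamma(1) / gamma(0) = 1.0474 / 4.2577 = 0.2460.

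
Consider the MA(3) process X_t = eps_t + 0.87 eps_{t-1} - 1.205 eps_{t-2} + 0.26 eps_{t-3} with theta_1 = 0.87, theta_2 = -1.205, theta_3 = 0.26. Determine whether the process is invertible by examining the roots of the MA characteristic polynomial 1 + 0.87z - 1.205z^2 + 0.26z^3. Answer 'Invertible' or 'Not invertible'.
\text{Not invertible}

The MA(q) characteristic polynomial is P(z) = 1 + 0.87z - 1.205z^2 + 0.26z^3.
Invertibility requires all roots to lie outside the unit circle, i.e. |z| > 1 for every root.
Degree 3: look for a simple real root z0 first, then factor out (1 - z/z0) and solve the remaining quadratic.
Testing z0 = 2: P(2) = 1 + (0.87)(2) + (-1.205)(2)^2 + (0.26)(2)^3
  = 1 + (1.74) + (-4.82) + (2.08) = 0.  So z_0 = 2 is a root, |z_0| = 2.
Divide out the factor (1 - 0.5 z) = (1 - z/z0) (since 1/z0 = 0.5):
  P(z) = (1 - 0.5 z)(1 + (1.37) z + (-0.52) z^2)
  [check: z-coef 1.37 - (0.5) = 0.87; z^2-coef -0.52 - (0.5)(1.37) = -1.205; z^3-coef -(0.5)(-0.52) = 0.26.]
Remaining roots from the quadratic factor 1 + (1.37) z + (-0.52) z^2:
  Set 1 + (1.37) z + (-0.52) z^2 = 0, i.e. a z^2 + b z + c = 0 with a = -0.52, b = 1.37, c = 1.
  Discriminant D = b^2 - 4ac = (1.37)^2 - 4*(-0.52)*1 = 1.8769 - (-2.08) = 3.9569.
  D >= 0, so the roots are real: z = (-b +/- sqrt(D)) / (2a) = (-1.37 +/- 1.989196) / (-1.04).
    z_1 = (-1.37 + 1.989196) / (-1.04) = -0.5954,   |z_1| = 0.5954.
    z_2 = (-1.37 - 1.989196) / (-1.04) = 3.23,   |z_2| = 3.23.
Moduli of all roots: 2.0000, 0.5954, 3.2300.
All moduli strictly greater than 1? No.
Verdict: Not invertible.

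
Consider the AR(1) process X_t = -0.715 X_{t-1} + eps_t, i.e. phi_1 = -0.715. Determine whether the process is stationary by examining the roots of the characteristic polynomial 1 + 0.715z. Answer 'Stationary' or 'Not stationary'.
\text{Stationary}

The AR(p) characteristic polynomial is P(z) = 1 + 0.715z.
Stationarity requires all roots to lie outside the unit circle, i.e. |z| > 1 for every root.
This is linear in z: 1 + (0.715) z = 0  =>  z = -1/(0.715) = -1.398601,  |z| = 1.398601.
Moduli of all roots: 1.3986.
All moduli strictly greater than 1? Yes.
Verdict: Stationary.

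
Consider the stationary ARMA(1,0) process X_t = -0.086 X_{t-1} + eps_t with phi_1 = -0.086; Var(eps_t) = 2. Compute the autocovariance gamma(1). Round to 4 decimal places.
\gamma(1) = -0.1733

Multiply the model equation by X_{t-k} and take expectations. With theta_0 = psi_0 = 1 and psi_j the MA(infinity) weights, this gives
  gamma(k) - sum_i phi_i gamma(k-i) = c_k,
  c_k = sigma^2 * sum_{j=k..q} theta_j psi_{j-k}   (c_k = 0 for k > q),
using gamma(-m) = gamma(m).
Pure AR (q = 0): c_0 = sigma^2 = 2, c_k = 0 for k >= 1.
Equations for k = 0 and k = 1 (AR order 1):
  gamma(0) = phi_1 gamma(1) + c_0
  gamma(1) = phi_1 gamma(0) + c_1
Substituting the second into the first: gamma(0) (1 - phi_1^2) = c_0 + phi_1 c_1, so
  gamma(0) = c_0 / (1 - phi_1^2) = 2 / (1 - (-0.086)^2) = 2 / 0.992604 = 2.014902.
  gamma(1) = phi_1 gamma(0) = (-0.086)(2.014902) = -0.173282.
Therefore gamma(1) = -0.1733 (to 4 decimal places).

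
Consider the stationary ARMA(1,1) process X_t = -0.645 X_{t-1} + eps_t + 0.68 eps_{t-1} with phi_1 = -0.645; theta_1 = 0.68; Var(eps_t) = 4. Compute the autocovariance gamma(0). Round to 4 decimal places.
\gamma(0) = 4.0084

Multiply the model equation by X_{t-k} and take expectations. With theta_0 = psi_0 = 1 and psi_j the MA(infinity) weights, this gives
  gamma(k) - sum_i phi_i gamma(k-i) = c_k,
  c_k = sigma^2 * sum_{j=k..q} theta_j psi_{j-k}   (c_k = 0 for k > q),
using gamma(-m) = gamma(m).
psi-weights needed (psi_j = theta_j + sum_i phi_i psi_{j-i}):
  psi_1 = theta_1 + phi_1 = 0.68 + (-0.645) = 0.035
Right-hand sides:
  c_0 = sigma^2 (1 + theta_1 psi_1) = 4 * (1 + (0.68)(0.035)) = 4 * 1.0238 = 4.0952
  c_1 = sigma^2 theta_1 = 4 * (0.68) = 2.72
  c_2 = 0
Equations for k = 0 and k = 1 (AR order 1):
  gamma(0) = phi_1 gamma(1) + c_0
  gamma(1) = phi_1 gamma(0) + c_1
Substituting the second into the first: gamma(0) (1 - phi_1^2) = c_0 + phi_1 c_1, so
  gamma(0) = (c_0 + phi_1 c_1) / (1 - phi_1^2) = (4.0952 + (-0.645)(2.72)) / (1 - (-0.645)^2) = 2.3408 / 0.583975 = 4.008391.
Therefore gamma(0) = 4.0084 (to 4 decimal places).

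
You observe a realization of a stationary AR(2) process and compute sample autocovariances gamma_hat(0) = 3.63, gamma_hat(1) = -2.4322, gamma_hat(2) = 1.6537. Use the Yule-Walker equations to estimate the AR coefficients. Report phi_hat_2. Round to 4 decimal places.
\hat\phi_{2} = 0.0120

The Yule-Walker equations for an AR(p) process read, in matrix form,
  Gamma_p phi = r_p,   with   (Gamma_p)_{ij} = gamma(|i - j|),
                       (r_p)_i = gamma(i),   i,j = 1..p.
Substitute the sample gammas (Toeplitz matrix and right-hand side of size 2):
  Gamma_p = [[3.63, -2.4322], [-2.4322, 3.63]]
  r_p     = [-2.4322, 1.6537]
Written out:
  3.63 phi_1 - 2.4322 phi_2 = -2.4322
  -2.4322 phi_1 + 3.63 phi_2 = 1.6537
Solve by Cramer's rule:
  det = gamma(0)^2 - gamma(1)^2 = (3.63)^2 - (-2.4322)^2 = 13.1769 - 5.91559684 = 7.26130316
  phi_hat_1 = [gamma(1) gamma(0) - gamma(1) gamma(2)] / det = [(-2.4322)(3.63) - (-2.4322)(1.6537)] / 7.26130316 = -4.80675686 / 7.26130316 = -0.662
  phi_hat_2 = [gamma(0) gamma(2) - gamma(1)^2] / det = [(3.63)(1.6537) - (-2.4322)^2] / 7.26130316 = 0.08733416 / 7.26130316 = 0.012
So phi_hat = [-0.6620, 0.0120].
Therefore phi_hat_2 = 0.0120.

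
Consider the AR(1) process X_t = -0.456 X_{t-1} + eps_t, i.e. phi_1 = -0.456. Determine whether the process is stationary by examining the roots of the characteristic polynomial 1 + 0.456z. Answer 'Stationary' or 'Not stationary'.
\text{Stationary}

The AR(p) characteristic polynomial is P(z) = 1 + 0.456z.
Stationarity requires all roots to lie outside the unit circle, i.e. |z| > 1 for every root.
This is linear in z: 1 + (0.456) z = 0  =>  z = -1/(0.456) = -2.192982,  |z| = 2.192982.
Moduli of all roots: 2.1930.
All moduli strictly greater than 1? Yes.
Verdict: Stationary.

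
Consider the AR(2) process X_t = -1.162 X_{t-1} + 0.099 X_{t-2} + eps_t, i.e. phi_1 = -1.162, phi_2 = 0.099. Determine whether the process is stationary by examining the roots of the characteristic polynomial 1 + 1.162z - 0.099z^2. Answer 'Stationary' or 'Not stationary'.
\text{Not stationary}

The AR(p) characteristic polynomial is P(z) = 1 + 1.162z - 0.099z^2.
Stationarity requires all roots to lie outside the unit circle, i.e. |z| > 1 for every root.
Set 1 + (1.162) z + (-0.099) z^2 = 0, i.e. a z^2 + b z + c = 0 with a = -0.099, b = 1.162, c = 1.
Discriminant D = b^2 - 4ac = (1.162)^2 - 4*(-0.099)*1 = 1.350244 - (-0.396) = 1.746244.
D >= 0, so the roots are real: z = (-b +/- sqrt(D)) / (2a) = (-1.162 +/- 1.321455) / (-0.198).
  z_1 = (-1.162 + 1.321455) / (-0.198) = -0.8053,   |z_1| = 0.8053.
  z_2 = (-1.162 - 1.321455) / (-0.198) = 12.5427,   |z_2| = 12.5427.
Moduli of all roots: 0.8053, 12.5427.
All moduli strictly greater than 1? No.
Verdict: Not stationary.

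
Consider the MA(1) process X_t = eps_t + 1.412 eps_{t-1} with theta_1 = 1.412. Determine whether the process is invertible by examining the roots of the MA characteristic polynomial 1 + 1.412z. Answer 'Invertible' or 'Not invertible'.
\text{Not invertible}

The MA(q) characteristic polynomial is P(z) = 1 + 1.412z.
Invertibility requires all roots to lie outside the unit circle, i.e. |z| > 1 for every root.
This is linear in z: 1 + (1.412) z = 0  =>  z = -1/(1.412) = -0.708215,  |z| = 0.708215.
Moduli of all roots: 0.7082.
All moduli strictly greater than 1? No.
Verdict: Not invertible.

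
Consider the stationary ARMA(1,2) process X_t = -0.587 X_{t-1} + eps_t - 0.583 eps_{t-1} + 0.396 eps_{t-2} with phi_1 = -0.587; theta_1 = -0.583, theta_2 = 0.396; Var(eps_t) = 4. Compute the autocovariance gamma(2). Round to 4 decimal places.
\gamma(2) = 9.7712

Multiply the model equation by X_{t-k} and take expectations. With theta_0 = psi_0 = 1 and psi_j the MA(infinity) weights, this gives
  gamma(k) - sum_i phi_i gamma(k-i) = c_k,
  c_k = sigma^2 * sum_{j=k..q} theta_j psi_{j-k}   (c_k = 0 for k > q),
using gamma(-m) = gamma(m).
psi-weights needed (psi_j = theta_j + sum_i phi_i psi_{j-i}):
  psi_1 = theta_1 + phi_1 = -0.583 + (-0.587) = -1.17
  psi_2 = theta_2 + phi_1 psi_1 = 0.396 + (-0.587)(-1.17) = 1.08279
Right-hand sides:
  c_0 = sigma^2 (1 + theta_1 psi_1 + theta_2 psi_2) = 4 * (1 + (-0.583)(-1.17) + (0.396)(1.08279)) = 4 * 2.110895 = 8.443579
  c_1 = sigma^2 (theta_1 + theta_2 psi_1) = 4 * (-0.583 + (0.396)(-1.17)) = -4.18528
  c_2 = sigma^2 theta_2 = 4 * (0.396) = 1.584
Equations for k = 0 and k = 1 (AR order 1):
  gamma(0) = phi_1 gamma(1) + c_0
  gamma(1) = phi_1 gamma(0) + c_1
Substituting the second into the first: gamma(0) (1 - phi_1^2) = c_0 + phi_1 c_1, so
  gamma(0) = (c_0 + phi_1 c_1) / (1 - phi_1^2) = (8.443579 + (-0.587)(-4.18528)) / (1 - (-0.587)^2) = 10.900339 / 0.655431 = 16.630795.
  gamma(1) = phi_1 gamma(0) + c_1 = (-0.587)(16.630795) + (-4.18528) = -13.947557.
For k = 2: gamma(2) = phi_1 gamma(1) + c_2
  = (-0.587)(-13.947557) + (1.584) = 9.771216.
Therefore gamma(2) = 9.7712 (to 4 decimal places).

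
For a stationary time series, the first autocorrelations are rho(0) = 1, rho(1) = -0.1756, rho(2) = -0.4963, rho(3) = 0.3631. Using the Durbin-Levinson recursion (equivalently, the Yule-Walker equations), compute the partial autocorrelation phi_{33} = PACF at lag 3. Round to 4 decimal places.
\phi_{33} = 0.1949

The PACF at lag k is phi_{kk}, the last component of the solution
to the Yule-Walker system G_k phi = r_k where
  (G_k)_{ij} = rho(|i - j|), (r_k)_i = rho(i), i,j = 1..k.
Equivalently, Durbin-Levinson gives phi_{kk} iteratively:
  phi_{11} = rho(1)
  phi_{kk} = [rho(k) - sum_{j=1..k-1} phi_{k-1,j} rho(k-j)]
            / [1 - sum_{j=1..k-1} phi_{k-1,j} rho(j)],
  phi_{k,j} = phi_{k-1,j} - phi_{kk} phi_{k-1,k-j},  j = 1..k-1.
Step k = 1:
  phi_11 = rho(1) = -0.1756.
Step k = 2:
  phi_22 = [rho(2) - phi_11 rho(1)] / [1 - phi_11 rho(1)] = [-0.4963 - (-0.1756)(-0.1756)] / [1 - (-0.1756)(-0.1756)]
         = -0.52713536 / 0.96916464 = -0.543907.
  Update: phi_21 = phi_11 - phi_22 phi_11 = -0.1756 - (-0.543907)(-0.1756) = -0.27111.
Step k = 3:
  phi_33 = [rho(3) - phi_21 rho(2) - phi_22 rho(1)] / [1 - phi_21 rho(1) - phi_22 rho(2)]
    numerator   = 0.3631 - (-0.27111)(-0.4963) - (-0.543907)(-0.1756) = 0.13303802
    denominator = 1 - (-0.27111)(-0.1756) - (-0.543907)(-0.4963) = 0.68245207
  phi_33 = 0.13303802 / 0.68245207 = 0.1949.
Therefore phi_{33} = 0.1949.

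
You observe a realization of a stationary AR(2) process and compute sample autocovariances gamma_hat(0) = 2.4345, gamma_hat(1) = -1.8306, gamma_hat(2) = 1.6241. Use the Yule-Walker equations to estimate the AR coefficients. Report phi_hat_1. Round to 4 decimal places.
\hat\phi_{1} = -0.5760

The Yule-Walker equations for an AR(p) process read, in matrix form,
  Gamma_p phi = r_p,   with   (Gamma_p)_{ij} = gamma(|i - j|),
                       (r_p)_i = gamma(i),   i,j = 1..p.
Substitute the sample gammas (Toeplitz matrix and right-hand side of size 2):
  Gamma_p = [[2.4345, -1.8306], [-1.8306, 2.4345]]
  r_p     = [-1.8306, 1.6241]
Written out:
  2.4345 phi_1 - 1.8306 phi_2 = -1.8306
  -1.8306 phi_1 + 2.4345 phi_2 = 1.6241
Solve by Cramer's rule:
  det = gamma(0)^2 - gamma(1)^2 = (2.4345)^2 - (-1.8306)^2 = 5.92679025 - 3.35109636 = 2.57569389
  phi_hat_1 = [gamma(1) gamma(0) - gamma(1) gamma(2)] / det = [(-1.8306)(2.4345) - (-1.8306)(1.6241)] / 2.57569389 = -1.48351824 / 2.57569389 = -0.576
  phi_hat_2 = [gamma(0) gamma(2) - gamma(1)^2] / det = [(2.4345)(1.6241) - (-1.8306)^2] / 2.57569389 = 0.60277509 / 2.57569389 = 0.234
So phi_hat = [-0.5760, 0.2340].
Therefore phi_hat_1 = -0.5760.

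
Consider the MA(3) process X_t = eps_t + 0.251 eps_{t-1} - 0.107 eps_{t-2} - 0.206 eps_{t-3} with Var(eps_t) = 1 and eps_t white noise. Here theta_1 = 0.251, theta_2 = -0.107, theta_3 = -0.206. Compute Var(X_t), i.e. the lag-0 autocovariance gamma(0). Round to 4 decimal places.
\gamma(0) = 1.1169

For an MA(q) process X_t = eps_t + sum_i theta_i eps_{t-i} with
Var(eps_t) = sigma^2, the variance is
  gamma(0) = sigma^2 * (1 + sum_i theta_i^2).
  sum_i theta_i^2 = (0.251)^2 + (-0.107)^2 + (-0.206)^2 = 0.063001 + 0.011449 + 0.042436 = 0.116886.
  gamma(0) = 1 * (1 + 0.116886) = 1 * 1.116886 = 1.116886, which rounds to 1.1169.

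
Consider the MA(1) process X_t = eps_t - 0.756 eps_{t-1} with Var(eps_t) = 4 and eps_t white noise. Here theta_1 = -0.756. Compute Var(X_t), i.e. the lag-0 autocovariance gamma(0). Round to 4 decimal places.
\gamma(0) = 6.2861

For an MA(q) process X_t = eps_t + sum_i theta_i eps_{t-i} with
Var(eps_t) = sigma^2, the variance is
  gamma(0) = sigma^2 * (1 + sum_i theta_i^2).
  sum_i theta_i^2 = (-0.756)^2 = 0.571536.
  gamma(0) = 4 * (1 + 0.571536) = 4 * 1.571536 = 6.286144, which rounds to 6.2861.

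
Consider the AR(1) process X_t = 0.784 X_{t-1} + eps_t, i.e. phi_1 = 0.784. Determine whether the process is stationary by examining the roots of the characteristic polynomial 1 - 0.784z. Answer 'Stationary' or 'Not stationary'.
\text{Stationary}

The AR(p) characteristic polynomial is P(z) = 1 - 0.784z.
Stationarity requires all roots to lie outside the unit circle, i.e. |z| > 1 for every root.
This is linear in z: 1 + (-0.784) z = 0  =>  z = -1/(-0.784) = 1.27551,  |z| = 1.27551.
Moduli of all roots: 1.2755.
All moduli strictly greater than 1? Yes.
Verdict: Stationary.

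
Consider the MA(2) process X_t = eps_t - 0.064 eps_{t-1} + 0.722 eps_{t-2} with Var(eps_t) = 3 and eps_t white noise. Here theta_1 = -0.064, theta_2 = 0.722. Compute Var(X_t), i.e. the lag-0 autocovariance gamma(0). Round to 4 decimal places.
\gamma(0) = 4.5761

For an MA(q) process X_t = eps_t + sum_i theta_i eps_{t-i} with
Var(eps_t) = sigma^2, the variance is
  gamma(0) = sigma^2 * (1 + sum_i theta_i^2).
  sum_i theta_i^2 = (-0.064)^2 + (0.722)^2 = 0.004096 + 0.521284 = 0.52538.
  gamma(0) = 3 * (1 + 0.52538) = 3 * 1.52538 = 4.57614, which rounds to 4.5761.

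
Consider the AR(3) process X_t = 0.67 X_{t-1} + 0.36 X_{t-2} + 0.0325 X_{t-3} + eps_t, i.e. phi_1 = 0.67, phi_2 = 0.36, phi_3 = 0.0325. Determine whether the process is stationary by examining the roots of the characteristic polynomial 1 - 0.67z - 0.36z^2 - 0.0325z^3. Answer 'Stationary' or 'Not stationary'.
\text{Not stationary}

The AR(p) characteristic polynomial is P(z) = 1 - 0.67z - 0.36z^2 - 0.0325z^3.
Stationarity requires all roots to lie outside the unit circle, i.e. |z| > 1 for every root.
Degree 3: look for a simple real root z0 first, then factor out (1 - z/z0) and solve the remaining quadratic.
Testing z0 = -4: P(-4) = 1 + (-0.67)(-4) + (-0.36)(-4)^2 + (-0.0325)(-4)^3
  = 1 + (2.68) + (-5.76) + (2.08) = 0.  So z_0 = -4 is a root, |z_0| = 4.
Divide out the factor (1 + 0.25 z) = (1 - z/z0) (since 1/z0 = -0.25):
  P(z) = (1 + 0.25 z)(1 + (-0.92) z + (-0.13) z^2)
  [check: z-coef -0.92 - (-0.25) = -0.67; z^2-coef -0.13 - (-0.25)(-0.92) = -0.36; z^3-coef -(-0.25)(-0.13) = -0.0325.]
Remaining roots from the quadratic factor 1 + (-0.92) z + (-0.13) z^2:
  Set 1 + (-0.92) z + (-0.13) z^2 = 0, i.e. a z^2 + b z + c = 0 with a = -0.13, b = -0.92, c = 1.
  Discriminant D = b^2 - 4ac = (-0.92)^2 - 4*(-0.13)*1 = 0.8464 - (-0.52) = 1.3664.
  D >= 0, so the roots are real: z = (-b +/- sqrt(D)) / (2a) = (0.92 +/- 1.168931) / (-0.26).
    z_1 = (0.92 + 1.168931) / (-0.26) = -8.0344,   |z_1| = 8.0344.
    z_2 = (0.92 - 1.168931) / (-0.26) = 0.9574,   |z_2| = 0.9574.
Moduli of all roots: 4.0000, 8.0344, 0.9574.
All moduli strictly greater than 1? No.
Verdict: Not stationary.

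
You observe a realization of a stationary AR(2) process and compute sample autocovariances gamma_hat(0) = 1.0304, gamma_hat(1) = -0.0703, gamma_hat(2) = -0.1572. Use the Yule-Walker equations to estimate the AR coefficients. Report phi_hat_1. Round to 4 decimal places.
\hat\phi_{1} = -0.0790

The Yule-Walker equations for an AR(p) process read, in matrix form,
  Gamma_p phi = r_p,   with   (Gamma_p)_{ij} = gamma(|i - j|),
                       (r_p)_i = gamma(i),   i,j = 1..p.
Substitute the sample gammas (Toeplitz matrix and right-hand side of size 2):
  Gamma_p = [[1.0304, -0.0703], [-0.0703, 1.0304]]
  r_p     = [-0.0703, -0.1572]
Written out:
  1.0304 phi_1 - 0.0703 phi_2 = -0.0703
  -0.0703 phi_1 + 1.0304 phi_2 = -0.1572
Solve by Cramer's rule:
  det = gamma(0)^2 - gamma(1)^2 = (1.0304)^2 - (-0.0703)^2 = 1.06172416 - 0.00494209 = 1.05678207
  phi_hat_1 = [gamma(1) gamma(0) - gamma(1) gamma(2)] / det = [(-0.0703)(1.0304) - (-0.0703)(-0.1572)] / 1.05678207 = -0.08348828 / 1.05678207 = -0.079
  phi_hat_2 = [gamma(0) gamma(2) - gamma(1)^2] / det = [(1.0304)(-0.1572) - (-0.0703)^2] / 1.05678207 = -0.16692097 / 1.05678207 = -0.158
So phi_hat = [-0.0790, -0.1580].
Therefore phi_hat_1 = -0.0790.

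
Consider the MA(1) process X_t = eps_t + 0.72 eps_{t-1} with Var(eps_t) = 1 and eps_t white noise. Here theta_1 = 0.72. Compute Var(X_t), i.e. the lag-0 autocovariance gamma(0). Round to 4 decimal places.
\gamma(0) = 1.5184

For an MA(q) process X_t = eps_t + sum_i theta_i eps_{t-i} with
Var(eps_t) = sigma^2, the variance is
  gamma(0) = sigma^2 * (1 + sum_i theta_i^2).
  sum_i theta_i^2 = (0.72)^2 = 0.5184.
  gamma(0) = 1 * (1 + 0.5184) = 1 * 1.5184 = 1.5184.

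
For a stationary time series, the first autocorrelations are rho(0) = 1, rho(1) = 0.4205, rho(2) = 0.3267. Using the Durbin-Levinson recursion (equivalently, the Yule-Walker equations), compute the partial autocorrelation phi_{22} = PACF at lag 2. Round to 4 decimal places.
\phi_{22} = 0.1821

The PACF at lag k is phi_{kk}, the last component of the solution
to the Yule-Walker system G_k phi = r_k where
  (G_k)_{ij} = rho(|i - j|), (r_k)_i = rho(i), i,j = 1..k.
Equivalently, Durbin-Levinson gives phi_{kk} iteratively:
  phi_{11} = rho(1)
  phi_{kk} = [rho(k) - sum_{j=1..k-1} phi_{k-1,j} rho(k-j)]
            / [1 - sum_{j=1..k-1} phi_{k-1,j} rho(j)],
  phi_{k,j} = phi_{k-1,j} - phi_{kk} phi_{k-1,k-j},  j = 1..k-1.
Step k = 1:
  phi_11 = rho(1) = 0.4205.
Step k = 2:
  phi_22 = [rho(2) - phi_11 rho(1)] / [1 - phi_11 rho(1)] = [0.3267 - (0.4205)(0.4205)] / [1 - (0.4205)(0.4205)]
         = 0.14987975 / 0.82317975 = 0.1821.
Therefore phi_{22} = 0.1821.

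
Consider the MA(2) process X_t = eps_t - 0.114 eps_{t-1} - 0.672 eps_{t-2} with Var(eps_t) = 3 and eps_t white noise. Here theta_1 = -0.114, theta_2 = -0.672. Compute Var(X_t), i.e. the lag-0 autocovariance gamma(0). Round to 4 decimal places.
\gamma(0) = 4.3937

For an MA(q) process X_t = eps_t + sum_i theta_i eps_{t-i} with
Var(eps_t) = sigma^2, the variance is
  gamma(0) = sigma^2 * (1 + sum_i theta_i^2).
  sum_i theta_i^2 = (-0.114)^2 + (-0.672)^2 = 0.012996 + 0.451584 = 0.46458.
  gamma(0) = 3 * (1 + 0.46458) = 3 * 1.46458 = 4.39374, which rounds to 4.3937.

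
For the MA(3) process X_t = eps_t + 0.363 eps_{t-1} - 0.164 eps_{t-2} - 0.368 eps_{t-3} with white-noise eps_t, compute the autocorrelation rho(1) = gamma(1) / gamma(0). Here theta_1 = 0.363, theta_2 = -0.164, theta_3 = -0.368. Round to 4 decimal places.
\rho(1) = 0.2811

For an MA(q) process with theta_0 = 1, the autocovariance is
  gamma(k) = sigma^2 * sum_{i=0..q-k} theta_i * theta_{i+k},
and rho(k) = gamma(k) / gamma(0). Sigma^2 cancels.
  numerator   = (1)*(0.363) + (0.363)*(-0.164) + (-0.164)*(-0.368) = 0.36382.
  denominator = (1)^2 + (0.363)^2 + (-0.164)^2 + (-0.368)^2 = 1.294089.
  rho(1) = 0.36382 / 1.294089 = 0.2811.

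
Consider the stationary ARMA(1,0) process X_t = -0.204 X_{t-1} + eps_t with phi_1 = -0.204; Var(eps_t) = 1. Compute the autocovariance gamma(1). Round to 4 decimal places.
\gamma(1) = -0.2129

Multiply the model equation by X_{t-k} and take expectations. With theta_0 = psi_0 = 1 and psi_j the MA(infinity) weights, this gives
  gamma(k) - sum_i phi_i gamma(k-i) = c_k,
  c_k = sigma^2 * sum_{j=k..q} theta_j psi_{j-k}   (c_k = 0 for k > q),
using gamma(-m) = gamma(m).
Pure AR (q = 0): c_0 = sigma^2 = 1, c_k = 0 for k >= 1.
Equations for k = 0 and k = 1 (AR order 1):
  gamma(0) = phi_1 gamma(1) + c_0
  gamma(1) = phi_1 gamma(0) + c_1
Substituting the second into the first: gamma(0) (1 - phi_1^2) = c_0 + phi_1 c_1, so
  gamma(0) = c_0 / (1 - phi_1^2) = 1 / (1 - (-0.204)^2) = 1 / 0.958384 = 1.043423.
  gamma(1) = phi_1 gamma(0) = (-0.204)(1.043423) = -0.212858.
Therefore gamma(1) = -0.2129 (to 4 decimal places).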